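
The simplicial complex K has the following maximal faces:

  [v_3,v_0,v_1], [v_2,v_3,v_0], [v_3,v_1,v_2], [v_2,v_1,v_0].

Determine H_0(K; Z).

Order the vertices as v_0 < v_1 < v_2 < v_3. Listing each simplex with vertices in this order, K has dimension 2 with simplices:

  0-simplices (4): [v_0], [v_1], [v_2], [v_3]
  1-simplices (6): [v_0,v_1], [v_0,v_2], [v_0,v_3], [v_1,v_2], [v_1,v_3], [v_2,v_3]
  2-simplices (4): [v_0,v_1,v_2], [v_0,v_1,v_3], [v_0,v_2,v_3], [v_1,v_2,v_3]

Hence C_0 ≅ Z^4, C_1 ≅ Z^6, C_2 ≅ Z^4.

Boundary ∂_1: C_1 → C_0 sends each edge [p,q] (with p < q) to q − p. For instance
  ∂[v_1,v_3] = [v_3] − [v_1].
This gives a 4×6 integer matrix of rank 3; reducing to Smith normal form yields diagonal entries (1,1,1).

Boundary ∂_2: C_2 → C_1 sends each 2-simplex [p,q,r] to [q,r] − [p,r] + [p,q]. For instance
  ∂[v_0,v_1,v_2] = [v_1,v_2] − [v_0,v_2] + [v_0,v_1],
  ∂[v_0,v_2,v_3] = [v_2,v_3] − [v_0,v_3] + [v_0,v_2].
The 6×4 boundary matrix has rank 3 and Smith normal form diag(1,1,1).

Now H_k = ker ∂_k / im ∂_{k+1}, so:

  H_0: rank C_0 − rank ∂_1 = 4 − 3 = 1, and the invariant factors of ∂_1 are all 1, so H_0 ≅ Z.

(K is a triangulation of the 2-sphere S^2.)

H_0 = Z.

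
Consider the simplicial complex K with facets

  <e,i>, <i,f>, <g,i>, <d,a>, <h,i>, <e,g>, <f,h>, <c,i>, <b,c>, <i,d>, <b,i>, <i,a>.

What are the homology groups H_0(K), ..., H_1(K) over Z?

H_0 ≅ Z,  H_1 ≅ Z^4.

Fix the vertex order a < b < c < d < e < f < g < h < i and write every simplex with vertices in increasing order. Then dim K = 1 and the simplices of K are:

  0-simplices (9): a, b, c, d, e, f, g, h, i
  1-simplices (12): ad, ai, bc, bi, ci, di, eg, ei, fh, fi, gi, hi

Hence C_0 ≅ Z^9, C_1 ≅ Z^12.

Boundary ∂_1: C_1 → C_0 sends each edge [p,q] (with p < q) to q − p.
This gives a 9×12 integer matrix of rank 8; reducing to Smith normal form yields diagonal entries (1,1,1,1,1,1,1,1).

Reading off H_k = ker ∂_k / im ∂_{k+1}:

  H_0: rank C_0 − rank ∂_1 = 9 − 8 = 1, and the invariant factors of ∂_1 are all 1, so H_0 = Z.
  H_1: rank ker ∂_1 − rank ∂_2 = (12 − 8) − 0 = 4, and there is no ∂_2, so H_1 = Z^4.

As a check, the Euler characteristic is 9 − 12 = -3, which agrees with 1 − 4 = -3.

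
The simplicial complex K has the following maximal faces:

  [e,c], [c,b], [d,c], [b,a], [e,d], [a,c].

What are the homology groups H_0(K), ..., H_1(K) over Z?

Fix the vertex order a < b < c < d < e and write every simplex with vertices in increasing order. Then dim K = 1 and the simplices of K are:

  0-simplices (5): a, b, c, d, e
  1-simplices (6): ab, ac, bc, cd, ce, de

so the chain groups are C_0 ≅ Z^5, C_1 ≅ Z^6.

∂_1: C_1 → C_0 is given by ∂[p,q] = [q] − [p]. For instance
  ∂ab = b − a.
As a 5×6 matrix over Z this has rank 4, with invariant factors (1,1,1,1).

Now H_k = ker ∂_k / im ∂_{k+1}, so:

  H_0: rank C_0 − rank ∂_1 = 5 − 4 = 1, and the invariant factors of ∂_1 are all 1, so H_0 = Z.
  H_1: rank ker ∂_1 − rank ∂_2 = (6 − 4) − 0 = 2, and there is no ∂_2, so H_1 = Z^2.

(K is a triangulation of a wedge of 2 circles.)

H_0 ≅ Z,  H_1 ≅ Z^2.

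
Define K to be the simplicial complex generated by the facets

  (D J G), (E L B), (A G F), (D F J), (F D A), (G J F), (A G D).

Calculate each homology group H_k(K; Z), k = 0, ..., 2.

Take the total order A < B < D < E < F < G < J < L on the vertex set. Then K (dimension 2) consists of the simplices:

  0-simplices (8): A, B, D, E, F, G, J, L
  1-simplices (12): AD, AF, AG, BE, BL, DF, DG, DJ, EL, FG, FJ, GJ
  2-simplices (7): ADF, ADG, AFG, BEL, DFJ, DGJ, FGJ

so the chain groups are C_0 ≅ Z^8, C_1 ≅ Z^12, C_2 ≅ Z^7.

Boundary ∂_1: C_1 → C_0 is given by ∂[p,q] = [q] − [p].
This gives a 8×12 integer matrix of rank 6; reducing to Smith normal form yields diagonal entries (1,1,1,1,1,1).

The boundary map ∂_2: C_2 → C_1 acts by ∂[p,q,r] = [q,r] − [p,r] + [p,q]. For instance
  ∂DFJ = FJ − DJ + DF,
  ∂BEL = EL − BL + BE.
As a 12×7 matrix over Z this has rank 6, with invariant factors (1,1,1,1,1,1).

From H_k ≅ ker(∂_k) / im(∂_{k+1}) we obtain:

  H_0: rank C_0 − rank ∂_1 = 8 − 6 = 2, and the invariant factors of ∂_1 are all 1, so H_0 ≅ Z^2.
  H_1: rank ker ∂_1 − rank ∂_2 = (12 − 6) − 6 = 0, and the invariant factors of ∂_2 are all 1, so H_1 ≅ 0.
  H_2: rank ker ∂_2 − rank ∂_3 = (7 − 6) − 0 = 1, and there is no ∂_3, so H_2 ≅ Z.

H_0 ≅ Z^2,  H_1 = 0,  H_2 ≅ Z.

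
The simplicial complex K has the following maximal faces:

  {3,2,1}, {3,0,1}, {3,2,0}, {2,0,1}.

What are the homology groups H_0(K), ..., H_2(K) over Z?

H_0 = Z,  H_1 = 0,  H_2 = Z.

Take the total order 0 < 1 < 2 < 3 on the vertex set. Then K (dimension 2) consists of the simplices:

  0-simplices (4): [0], [1], [2], [3]
  1-simplices (6): [0,1], [0,2], [0,3], [1,2], [1,3], [2,3]
  2-simplices (4): [0,1,2], [0,1,3], [0,2,3], [1,2,3]

so the chain groups are C_0 ≅ Z^4, C_1 ≅ Z^6, C_2 ≅ Z^4.

Boundary ∂_1: C_1 → C_0 sends each edge [p,q] (with p < q) to q − p. For instance
  ∂[0,1] = [1] − [0].
This gives a 4×6 integer matrix of rank 3; reducing to Smith normal form yields diagonal entries (1,1,1).

The boundary map ∂_2: C_2 → C_1 maps a triangle to the signed sum of its edges. For instance
  ∂[0,1,2] = [1,2] − [0,2] + [0,1],
  ∂[0,2,3] = [2,3] − [0,3] + [0,2].
This gives a 6×4 integer matrix of rank 3; reducing to Smith normal form yields diagonal entries (1,1,1).

From H_k ≅ ker(∂_k) / im(∂_{k+1}) we obtain:

  H_0: rank C_0 − rank ∂_1 = 4 − 3 = 1, and the invariant factors of ∂_1 are all 1, so H_0 = Z.
  H_1: rank ker ∂_1 − rank ∂_2 = (6 − 3) − 3 = 0, and the invariant factors of ∂_2 are all 1, so H_1 = 0.
  H_2: rank ker ∂_2 − rank ∂_3 = (4 − 3) − 0 = 1, and there is no ∂_3, so H_2 = Z.

As a check, the Euler characteristic is 4 − 6 + 4 = 2, which agrees with 1 − 0 + 1 = 2.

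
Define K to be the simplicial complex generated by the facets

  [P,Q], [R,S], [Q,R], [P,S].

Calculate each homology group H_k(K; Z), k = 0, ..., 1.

Order the vertices as P < Q < R < S. Listing each simplex with vertices in this order, K has dimension 1 with simplices:

  0-simplices (4): P, Q, R, S
  1-simplices (4): PQ, PS, QR, RS

giving chain groups C_0 ≅ Z^4, C_1 ≅ Z^4.

Boundary ∂_1: C_1 → C_0 sends each edge [p,q] (with p < q) to q − p. For instance
  ∂RS = S − R.
As a 4×4 matrix over Z this has rank 3, with invariant factors (1,1,1).

Now H_k = ker ∂_k / im ∂_{k+1}, so:

  H_0: rank C_0 − rank ∂_1 = 4 − 3 = 1, and the invariant factors of ∂_1 are all 1, so H_0 ≅ Z.
  H_1: rank ker ∂_1 − rank ∂_2 = (4 − 3) − 0 = 1, and there is no ∂_2, so H_1 ≅ Z.

H_0 ≅ Z,  H_1 ≅ Z.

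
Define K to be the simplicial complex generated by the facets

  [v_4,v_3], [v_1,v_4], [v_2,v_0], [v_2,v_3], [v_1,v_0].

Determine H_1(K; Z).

H_1 = Z.

Order the vertices as v_0 < v_1 < v_2 < v_3 < v_4. Listing each simplex with vertices in this order, K has dimension 1 with simplices:

  0-simplices (5): [v_0], [v_1], [v_2], [v_3], [v_4]
  1-simplices (5): [v_0,v_1], [v_0,v_2], [v_1,v_4], [v_2,v_3], [v_3,v_4]

so the chain groups are C_0 ≅ Z^5, C_1 ≅ Z^5.

∂_1: C_1 → C_0 is given by ∂[p,q] = [q] − [p]. For instance
  ∂[v_1,v_4] = [v_4] − [v_1].
This gives a 5×5 integer matrix of rank 4; reducing to Smith normal form yields diagonal entries (1,1,1,1).

From H_k ≅ ker(∂_k) / im(∂_{k+1}) we obtain:

  H_1: rank ker ∂_1 − rank ∂_2 = (5 − 4) − 0 = 1, and there is no ∂_2, so H_1 = Z.

(K is a triangulation of the circle S^1.)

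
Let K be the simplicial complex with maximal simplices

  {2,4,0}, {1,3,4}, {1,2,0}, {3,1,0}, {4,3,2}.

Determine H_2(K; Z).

H_2 = 0.

Order the vertices as 0 < 1 < 2 < 3 < 4. Listing each simplex with vertices in this order, K has dimension 2 with simplices:

  0-simplices (5): [0], [1], [2], [3], [4]
  1-simplices (10): [0,1], [0,2], [0,3], [0,4], [1,2], [1,3], [1,4], [2,3], [2,4], [3,4]
  2-simplices (5): [0,1,2], [0,1,3], [0,2,4], [1,3,4], [2,3,4]

Hence C_0 ≅ Z^5, C_1 ≅ Z^10, C_2 ≅ Z^5.

The boundary map ∂_1: C_1 → C_0 is given by ∂[p,q] = [q] − [p]. For instance
  ∂[1,4] = [4] − [1].
As a 5×10 matrix over Z this has rank 4, with invariant factors (1,1,1,1).

The boundary map ∂_2: C_2 → C_1 acts by ∂[p,q,r] = [q,r] − [p,r] + [p,q]. For instance
  ∂[2,3,4] = [3,4] − [2,4] + [2,3],
  ∂[1,3,4] = [3,4] − [1,4] + [1,3].
This gives a 10×5 integer matrix of rank 5; reducing to Smith normal form yields diagonal entries (1,1,1,1,1).

Computing H_k = (kernel of ∂_k) / (image of ∂_{k+1}):

  H_2: rank ker ∂_2 − rank ∂_3 = (5 − 5) − 0 = 0, and there is no ∂_3, so H_2 ≅ 0.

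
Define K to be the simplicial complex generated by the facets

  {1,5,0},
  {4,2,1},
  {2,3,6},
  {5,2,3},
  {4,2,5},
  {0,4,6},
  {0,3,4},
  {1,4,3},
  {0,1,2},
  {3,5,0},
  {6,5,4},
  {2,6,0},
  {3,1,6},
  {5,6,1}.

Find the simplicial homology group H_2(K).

H_2 = Z.

K has 7 vertices, 21 edges, 14 triangles.
rank ∂_2 = 13, rank ∂_3 = 0 ⇒ b_2 = 14 − 13 − 0 = 1. So H_2 = Z.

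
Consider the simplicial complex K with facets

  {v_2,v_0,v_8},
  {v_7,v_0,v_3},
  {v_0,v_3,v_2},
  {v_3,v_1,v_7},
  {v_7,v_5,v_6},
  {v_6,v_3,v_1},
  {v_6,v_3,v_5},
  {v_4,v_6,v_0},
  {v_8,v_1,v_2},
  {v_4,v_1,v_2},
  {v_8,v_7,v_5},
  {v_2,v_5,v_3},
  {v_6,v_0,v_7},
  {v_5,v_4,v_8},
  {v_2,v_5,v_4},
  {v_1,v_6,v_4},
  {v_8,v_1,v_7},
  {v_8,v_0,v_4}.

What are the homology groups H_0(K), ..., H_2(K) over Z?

Order the vertices as v_0 < v_1 < v_2 < v_3 < v_4 < v_5 < v_6 < v_7 < v_8. Listing each simplex with vertices in this order, K has dimension 2 with simplices:

  0-simplices (9): [v_0], [v_1], [v_2], [v_3], [v_4], [v_5], [v_6], [v_7], [v_8]
  1-simplices (27): (27 of them)
  2-simplices (18): (18 of them)

Hence C_0 ≅ Z^9, C_1 ≅ Z^27, C_2 ≅ Z^18.

Boundary ∂_1: C_1 → C_0 maps an edge to its endpoints' difference, ∂[p,q] = q − p.
The 9×27 boundary matrix has rank 8 and Smith normal form diag(1,1,1,1,1,1,1,1).

∂_2: C_2 → C_1 acts by ∂[p,q,r] = [q,r] − [p,r] + [p,q]. For instance
  ∂[v_1,v_2,v_4] = [v_2,v_4] − [v_1,v_4] + [v_1,v_2],
  ∂[v_0,v_3,v_7] = [v_3,v_7] − [v_0,v_7] + [v_0,v_3].
The 27×18 boundary matrix has rank 18 and Smith normal form diag(1,1,1,1,1,1,1,1,1,1,1,1,1,1,1,1,1,2).

Reading off H_k = ker ∂_k / im ∂_{k+1}:

  H_0: rank C_0 − rank ∂_1 = 9 − 8 = 1, and the invariant factors of ∂_1 are all 1, so H_0 ≅ Z.
  H_1: rank ker ∂_1 − rank ∂_2 = (27 − 8) − 18 = 1, and ∂_2 has invariant factor 2 > 1, so H_1 ≅ Z ⊕ Z/2.
  H_2: rank ker ∂_2 − rank ∂_3 = (18 − 18) − 0 = 0, and there is no ∂_3, so H_2 ≅ 0.

H_0 ≅ Z,  H_1 ≅ Z ⊕ Z/2,  H_2 = 0.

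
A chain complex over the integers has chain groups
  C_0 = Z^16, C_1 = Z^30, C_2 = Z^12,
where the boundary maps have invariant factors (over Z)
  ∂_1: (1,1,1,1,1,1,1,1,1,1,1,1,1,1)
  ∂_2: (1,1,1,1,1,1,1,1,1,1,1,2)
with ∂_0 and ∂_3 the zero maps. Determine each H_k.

H_0: b_0 = 16 − 0 − 14 = 2; torsion from ∂_1 factors > 1: none. So H_0 ≅ Z^2.
H_1: b_1 = 30 − 14 − 12 = 4; torsion from ∂_2 factors > 1: [2]. So H_1 ≅ Z^4 ⊕ Z/2Z.
H_2: b_2 = 12 − 12 − 0 = 0; torsion from ∂_3 factors > 1: none. So H_2 ≅ 0.

H_0 ≅ Z^2,  H_1 ≅ Z^4 ⊕ Z/2Z,  H_2 = 0.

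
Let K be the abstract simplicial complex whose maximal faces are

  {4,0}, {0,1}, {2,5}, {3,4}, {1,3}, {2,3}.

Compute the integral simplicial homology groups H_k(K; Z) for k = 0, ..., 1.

Fix the vertex order 0 < 1 < 2 < 3 < 4 < 5 and write every simplex with vertices in increasing order. Then dim K = 1 and the simplices of K are:

  0-simplices (6): [0], [1], [2], [3], [4], [5]
  1-simplices (6): [0,1], [0,4], [1,3], [2,3], [2,5], [3,4]

so the chain groups are C_0 ≅ Z^6, C_1 ≅ Z^6.

The boundary map ∂_1: C_1 → C_0 is given by ∂[p,q] = [q] − [p]. For instance
  ∂[2,3] = [3] − [2].
The resulting 6×6 matrix has rank 5, and its Smith normal form has invariant factors (1,1,1,1,1).

Computing H_k = (kernel of ∂_k) / (image of ∂_{k+1}):

  H_0: rank C_0 − rank ∂_1 = 6 − 5 = 1, and the invariant factors of ∂_1 are all 1, so H_0 = Z.
  H_1: rank ker ∂_1 − rank ∂_2 = (6 − 5) − 0 = 1, and there is no ∂_2, so H_1 = Z.

H_0 = Z,  H_1 = Z.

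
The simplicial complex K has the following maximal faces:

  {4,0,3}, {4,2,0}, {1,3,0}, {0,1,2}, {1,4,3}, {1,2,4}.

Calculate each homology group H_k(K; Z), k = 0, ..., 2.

H_0 ≅ Z,  H_1 = 0,  H_2 ≅ Z.

We work with the vertex ordering 0 < 1 < 2 < 3 < 4. The simplices of K, each written with vertices in increasing order, are:

  0-simplices (5): [0], [1], [2], [3], [4]
  1-simplices (9): [0,1], [0,2], [0,3], [0,4], [1,2], [1,3], [1,4], [2,4], [3,4]
  2-simplices (6): [0,1,2], [0,1,3], [0,2,4], [0,3,4], [1,2,4], [1,3,4]

giving chain groups C_0 ≅ Z^5, C_1 ≅ Z^9, C_2 ≅ Z^6.

The boundary map ∂_1: C_1 → C_0 is given by ∂[p,q] = [q] − [p].
This gives a 5×9 integer matrix of rank 4; reducing to Smith normal form yields diagonal entries (1,1,1,1).

The boundary map ∂_2: C_2 → C_1 maps a triangle to the signed sum of its edges. For instance
  ∂[1,2,4] = [2,4] − [1,4] + [1,2],
  ∂[0,3,4] = [3,4] − [0,4] + [0,3].
The resulting 9×6 matrix has rank 5, and its Smith normal form has invariant factors (1,1,1,1,1).

Computing H_k = (kernel of ∂_k) / (image of ∂_{k+1}):

  H_0: rank C_0 − rank ∂_1 = 5 − 4 = 1, and the invariant factors of ∂_1 are all 1, so H_0 = Z.
  H_1: rank ker ∂_1 − rank ∂_2 = (9 − 4) − 5 = 0, and the invariant factors of ∂_2 are all 1, so H_1 = 0.
  H_2: rank ker ∂_2 − rank ∂_3 = (6 − 5) − 0 = 1, and there is no ∂_3, so H_2 = Z.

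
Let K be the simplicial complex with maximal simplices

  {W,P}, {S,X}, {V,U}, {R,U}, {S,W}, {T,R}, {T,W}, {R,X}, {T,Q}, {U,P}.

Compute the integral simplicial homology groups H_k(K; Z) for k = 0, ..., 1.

H_0 ≅ Z,  H_1 ≅ Z^2.

K has 9 vertices, 10 edges.
rank ∂_0 = 0, rank ∂_1 = 8 ⇒ b_0 = 9 − 0 − 8 = 1; all invariant factors of ∂_1 are 1 so no torsion. So H_0 ≅ Z.
rank ∂_1 = 8, rank ∂_2 = 0 ⇒ b_1 = 10 − 8 − 0 = 2. So H_1 ≅ Z^2.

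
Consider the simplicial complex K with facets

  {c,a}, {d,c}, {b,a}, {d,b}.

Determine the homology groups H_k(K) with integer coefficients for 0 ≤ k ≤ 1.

K has 4 vertices, 4 edges.
rank ∂_0 = 0, rank ∂_1 = 3 ⇒ b_0 = 4 − 0 − 3 = 1; all invariant factors of ∂_1 are 1 so no torsion. So H_0 ≅ Z.
rank ∂_1 = 3, rank ∂_2 = 0 ⇒ b_1 = 4 − 3 − 0 = 1. So H_1 ≅ Z.

H_0 ≅ Z,  H_1 ≅ Z.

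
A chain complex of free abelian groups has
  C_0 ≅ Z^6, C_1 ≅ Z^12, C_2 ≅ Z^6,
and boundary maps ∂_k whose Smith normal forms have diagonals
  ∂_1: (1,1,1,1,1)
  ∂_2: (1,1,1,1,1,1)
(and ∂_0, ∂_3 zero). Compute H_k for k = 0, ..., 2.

H_0 ≅ Z,  H_1 ≅ Z,  H_2 = 0.

H_0: b_0 = 6 − 0 − 5 = 1; torsion from ∂_1 factors > 1: none. So H_0 ≅ Z.
H_1: b_1 = 12 − 5 − 6 = 1; torsion from ∂_2 factors > 1: none. So H_1 ≅ Z.
H_2: b_2 = 6 − 6 − 0 = 0; torsion from ∂_3 factors > 1: none. So H_2 ≅ 0.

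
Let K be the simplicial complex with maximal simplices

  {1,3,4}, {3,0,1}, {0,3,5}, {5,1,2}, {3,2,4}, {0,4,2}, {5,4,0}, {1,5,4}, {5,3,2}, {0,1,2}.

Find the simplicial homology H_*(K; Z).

Take the total order 0 < 1 < 2 < 3 < 4 < 5 on the vertex set. Then K (dimension 2) consists of the simplices:

  0-simplices (6): [0], [1], [2], [3], [4], [5]
  1-simplices (15): [0,1], [0,2], [0,3], [0,4], [0,5], [1,2], [1,3], [1,4], [1,5], [2,3], [2,4], [2,5], [3,4], [3,5], [4,5]
  2-simplices (10): [0,1,2], [0,1,3], [0,2,4], [0,3,5], [0,4,5], [1,2,5], [1,3,4], [1,4,5], [2,3,4], [2,3,5]

Hence C_0 ≅ Z^6, C_1 ≅ Z^15, C_2 ≅ Z^10.

The boundary map ∂_1: C_1 → C_0 is given by ∂[p,q] = [q] − [p].
This gives a 6×15 integer matrix of rank 5; reducing to Smith normal form yields diagonal entries (1,1,1,1,1).

The boundary map ∂_2: C_2 → C_1 sends each 2-simplex [p,q,r] to [q,r] − [p,r] + [p,q]. For instance
  ∂[0,3,5] = [3,5] − [0,5] + [0,3],
  ∂[0,1,3] = [1,3] − [0,3] + [0,1].
The resulting 15×10 matrix has rank 10, and its Smith normal form has invariant factors (1,1,1,1,1,1,1,1,1,2).

Reading off H_k = ker ∂_k / im ∂_{k+1}:

  H_0: rank C_0 − rank ∂_1 = 6 − 5 = 1, and the invariant factors of ∂_1 are all 1, so H_0 = Z.
  H_1: rank ker ∂_1 − rank ∂_2 = (15 − 5) − 10 = 0, and ∂_2 has invariant factor 2 > 1, so H_1 = Z/2.
  H_2: rank ker ∂_2 − rank ∂_3 = (10 − 10) − 0 = 0, and there is no ∂_3, so H_2 = 0.

(K is a triangulation of the real projective plane RP^2.)

H_0 ≅ Z,  H_1 ≅ Z/2,  H_2 = 0.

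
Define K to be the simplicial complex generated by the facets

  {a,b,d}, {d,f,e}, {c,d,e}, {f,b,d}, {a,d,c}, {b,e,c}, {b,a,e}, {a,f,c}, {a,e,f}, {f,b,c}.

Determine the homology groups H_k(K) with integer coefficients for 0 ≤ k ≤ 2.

K has 6 vertices, 15 edges, 10 triangles.
rank ∂_0 = 0, rank ∂_1 = 5 ⇒ b_0 = 6 − 0 − 5 = 1; all invariant factors of ∂_1 are 1 so no torsion. So H_0 ≅ Z.
rank ∂_1 = 5, rank ∂_2 = 10 ⇒ b_1 = 15 − 5 − 10 = 0; ∂_2 has invariant factor(s) [2] giving torsion. So H_1 ≅ Z/2Z.
rank ∂_2 = 10, rank ∂_3 = 0 ⇒ b_2 = 10 − 10 − 0 = 0. So H_2 ≅ 0.

H_0 = Z,  H_1 = Z/2Z,  H_2 = 0.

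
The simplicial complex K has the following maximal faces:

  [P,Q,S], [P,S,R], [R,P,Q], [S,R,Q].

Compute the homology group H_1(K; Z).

H_1 ≅ 0.

We work with the vertex ordering P < Q < R < S. The simplices of K, each written with vertices in increasing order, are:

  0-simplices (4): P, Q, R, S
  1-simplices (6): PQ, PR, PS, QR, QS, RS
  2-simplices (4): PQR, PQS, PRS, QRS

giving chain groups C_0 ≅ Z^4, C_1 ≅ Z^6, C_2 ≅ Z^4.

Boundary ∂_1: C_1 → C_0 is given by ∂[p,q] = [q] − [p]. For instance
  ∂RS = S − R.
As a 4×6 matrix over Z this has rank 3, with invariant factors (1,1,1).

The boundary map ∂_2: C_2 → C_1 sends each 2-simplex [p,q,r] to [q,r] − [p,r] + [p,q]. For instance
  ∂PRS = RS − PS + PR,
  ∂PQS = QS − PS + PQ.
This gives a 6×4 integer matrix of rank 3; reducing to Smith normal form yields diagonal entries (1,1,1).

Reading off H_k = ker ∂_k / im ∂_{k+1}:

  H_1: rank ker ∂_1 − rank ∂_2 = (6 − 3) − 3 = 0, and the invariant factors of ∂_2 are all 1, so H_1 = 0.

(K is a triangulation of the 2-sphere S^2.)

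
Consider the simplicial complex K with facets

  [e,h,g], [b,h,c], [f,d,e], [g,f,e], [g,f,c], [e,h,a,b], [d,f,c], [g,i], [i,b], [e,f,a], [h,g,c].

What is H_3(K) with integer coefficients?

H_3 = 0.

K has 9 vertices, 20 edges, 12 triangles, 1 3-simplex.
rank ∂_3 = 1, rank ∂_4 = 0 ⇒ b_3 = 1 − 1 − 0 = 0. So H_3 = 0.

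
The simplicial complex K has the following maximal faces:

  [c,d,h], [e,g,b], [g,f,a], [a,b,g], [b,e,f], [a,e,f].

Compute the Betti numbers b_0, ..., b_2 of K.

Take the total order a < b < c < d < e < f < g < h on the vertex set. Then K (dimension 2) consists of the simplices:

  0-simplices (8): a, b, c, d, e, f, g, h
  1-simplices (13): ab, ae, af, ag, be, bf, bg, cd, ch, dh, ef, eg, fg
  2-simplices (6): abg, aef, afg, bef, beg, cdh

giving chain groups C_0 ≅ Z^8, C_1 ≅ Z^13, C_2 ≅ Z^6.

Boundary ∂_1: C_1 → C_0 is given by ∂[p,q] = [q] − [p]. For instance
  ∂fg = g − f.
The 8×13 boundary matrix has rank 6 and Smith normal form diag(1,1,1,1,1,1).

The boundary map ∂_2: C_2 → C_1 sends each 2-simplex [p,q,r] to [q,r] − [p,r] + [p,q]. For instance
  ∂abg = bg − ag + ab,
  ∂aef = ef − af + ae.
The resulting 13×6 matrix has rank 6, and its Smith normal form has invariant factors (1,1,1,1,1,1).

Computing H_k = (kernel of ∂_k) / (image of ∂_{k+1}):

  H_0: rank C_0 − rank ∂_1 = 8 − 6 = 2, and the invariant factors of ∂_1 are all 1, so H_0 ≅ Z^2.
  H_1: rank ker ∂_1 − rank ∂_2 = (13 − 6) − 6 = 1, and the invariant factors of ∂_2 are all 1, so H_1 ≅ Z.
  H_2: rank ker ∂_2 − rank ∂_3 = (6 − 6) − 0 = 0, and there is no ∂_3, so H_2 ≅ 0.

As a check, the Euler characteristic is 8 − 13 + 6 = 1, which agrees with 2 − 1 + 0 = 1.

Hence the Betti numbers are b_0 = 2, b_1 = 1, b_2 = 0.

b_0 = 2, b_1 = 1, b_2 = 0.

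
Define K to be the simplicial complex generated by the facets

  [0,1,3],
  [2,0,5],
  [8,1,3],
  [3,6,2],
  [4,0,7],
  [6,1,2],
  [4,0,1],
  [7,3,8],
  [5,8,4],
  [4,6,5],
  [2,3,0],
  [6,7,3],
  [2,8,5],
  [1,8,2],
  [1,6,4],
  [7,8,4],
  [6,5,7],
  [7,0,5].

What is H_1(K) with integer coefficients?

K has 9 vertices, 27 edges, 18 triangles.
rank ∂_1 = 8, rank ∂_2 = 18 ⇒ b_1 = 27 − 8 − 18 = 1; ∂_2 has invariant factor(s) [2] giving torsion. So H_1 = Z ⊕ Z/2.

H_1 ≅ Z ⊕ Z/2.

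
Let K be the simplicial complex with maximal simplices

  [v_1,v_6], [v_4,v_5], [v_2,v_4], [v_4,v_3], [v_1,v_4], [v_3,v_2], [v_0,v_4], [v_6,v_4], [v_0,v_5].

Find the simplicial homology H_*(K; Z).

H_0 ≅ Z,  H_1 ≅ Z^3.

K has 7 vertices, 9 edges.
rank ∂_0 = 0, rank ∂_1 = 6 ⇒ b_0 = 7 − 0 − 6 = 1; all invariant factors of ∂_1 are 1 so no torsion. So H_0 ≅ Z.
rank ∂_1 = 6, rank ∂_2 = 0 ⇒ b_1 = 9 − 6 − 0 = 3. So H_1 ≅ Z^3.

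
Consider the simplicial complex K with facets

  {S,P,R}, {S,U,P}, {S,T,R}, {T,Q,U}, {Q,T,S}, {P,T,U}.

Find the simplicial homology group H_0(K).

H_0 = Z.

Fix the vertex order P < Q < R < S < T < U and write every simplex with vertices in increasing order. Then dim K = 2 and the simplices of K are:

  0-simplices (6): P, Q, R, S, T, U
  1-simplices (12): PR, PS, PT, PU, QS, QT, QU, RS, RT, ST, SU, TU
  2-simplices (6): PRS, PSU, PTU, QST, QTU, RST

so the chain groups are C_0 ≅ Z^6, C_1 ≅ Z^12, C_2 ≅ Z^6.

The boundary map ∂_1: C_1 → C_0 is given by ∂[p,q] = [q] − [p]. For instance
  ∂PT = T − P.
The resulting 6×12 matrix has rank 5, and its Smith normal form has invariant factors (1,1,1,1,1).

The boundary map ∂_2: C_2 → C_1 sends each 2-simplex [p,q,r] to [q,r] − [p,r] + [p,q]. For instance
  ∂PSU = SU − PU + PS,
  ∂PRS = RS − PS + PR.
As a 12×6 matrix over Z this has rank 6, with invariant factors (1,1,1,1,1,1).

Now H_k = ker ∂_k / im ∂_{k+1}, so:

  H_0: rank C_0 − rank ∂_1 = 6 − 5 = 1, and the invariant factors of ∂_1 are all 1, so H_0 = Z.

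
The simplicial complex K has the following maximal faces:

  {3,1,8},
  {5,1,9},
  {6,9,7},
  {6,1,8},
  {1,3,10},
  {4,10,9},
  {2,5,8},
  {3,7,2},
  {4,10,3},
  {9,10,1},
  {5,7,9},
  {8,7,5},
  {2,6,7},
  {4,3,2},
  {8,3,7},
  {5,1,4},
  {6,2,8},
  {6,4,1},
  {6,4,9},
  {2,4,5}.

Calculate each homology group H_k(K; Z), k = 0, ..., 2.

H_0 = Z,  H_1 = Z ⊕ Z/2,  H_2 = 0.

We work with the vertex ordering 1 < 2 < 3 < 4 < 5 < 6 < 7 < 8 < 9 < 10. The simplices of K, each written with vertices in increasing order, are:

  0-simplices (10): [1], [2], [3], [4], [5], [6], [7], [8], [9], [10]
  1-simplices (30): (30 of them)
  2-simplices (20): (20 of them)

so the chain groups are C_0 ≅ Z^10, C_1 ≅ Z^30, C_2 ≅ Z^20.

The boundary map ∂_1: C_1 → C_0 maps an edge to its endpoints' difference, ∂[p,q] = q − p. For instance
  ∂[3,4] = [4] − [3].
As a 10×30 matrix over Z this has rank 9, with invariant factors (1,1,1,1,1,1,1,1,1).

Boundary ∂_2: C_2 → C_1 acts by ∂[p,q,r] = [q,r] − [p,r] + [p,q]. For instance
  ∂[2,6,7] = [6,7] − [2,7] + [2,6],
  ∂[2,6,8] = [6,8] − [2,8] + [2,6].
As a 30×20 matrix over Z this has rank 20, with invariant factors (1,1,1,1,1,1,1,1,1,1,1,1,1,1,1,1,1,1,1,2).

Now H_k = ker ∂_k / im ∂_{k+1}, so:

  H_0: rank C_0 − rank ∂_1 = 10 − 9 = 1, and the invariant factors of ∂_1 are all 1, so H_0 ≅ Z.
  H_1: rank ker ∂_1 − rank ∂_2 = (30 − 9) − 20 = 1, and ∂_2 has invariant factor 2 > 1, so H_1 ≅ Z ⊕ Z/2.
  H_2: rank ker ∂_2 − rank ∂_3 = (20 − 20) − 0 = 0, and there is no ∂_3, so H_2 ≅ 0.

As a check, the Euler characteristic is 10 − 30 + 20 = 0, which agrees with 1 − 1 + 0 = 0.
(K is a triangulation of the Klein bottle.)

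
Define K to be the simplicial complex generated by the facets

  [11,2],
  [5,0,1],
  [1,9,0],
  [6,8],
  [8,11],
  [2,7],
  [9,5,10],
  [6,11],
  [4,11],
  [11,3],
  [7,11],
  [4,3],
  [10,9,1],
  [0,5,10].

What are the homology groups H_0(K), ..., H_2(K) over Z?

H_0 = Z^2,  H_1 = Z^4,  H_2 = 0.

We work with the vertex ordering 0 < 1 < 2 < 3 < 4 < 5 < 6 < 7 < 8 < 9 < 10 < 11. The simplices of K, each written with vertices in increasing order, are:

  0-simplices (12): [0], [1], [2], [3], [4], [5], [6], [7], [8], [9], [10], [11]
  1-simplices (19): [0,1], [0,5], [0,9], [0,10], [1,5], [1,9], [1,10], [2,7], [2,11], [3,4], [3,11], [4,11], [5,9], [5,10], [6,8], [6,11], [7,11], [8,11], [9,10]
  2-simplices (5): [0,1,5], [0,1,9], [0,5,10], [1,9,10], [5,9,10]

Hence C_0 ≅ Z^12, C_1 ≅ Z^19, C_2 ≅ Z^5.

Boundary ∂_1: C_1 → C_0 sends each edge [p,q] (with p < q) to q − p. For instance
  ∂[8,11] = [11] − [8].
The 12×19 boundary matrix has rank 10 and Smith normal form diag(1,1,1,1,1,1,1,1,1,1).

The boundary map ∂_2: C_2 → C_1 sends each 2-simplex [p,q,r] to [q,r] − [p,r] + [p,q]. For instance
  ∂[0,1,5] = [1,5] − [0,5] + [0,1],
  ∂[5,9,10] = [9,10] − [5,10] + [5,9].
As a 19×5 matrix over Z this has rank 5, with invariant factors (1,1,1,1,1).

Computing H_k = (kernel of ∂_k) / (image of ∂_{k+1}):

  H_0: rank C_0 − rank ∂_1 = 12 − 10 = 2, and the invariant factors of ∂_1 are all 1, so H_0 = Z^2.
  H_1: rank ker ∂_1 − rank ∂_2 = (19 − 10) − 5 = 4, and the invariant factors of ∂_2 are all 1, so H_1 = Z^4.
  H_2: rank ker ∂_2 − rank ∂_3 = (5 − 5) − 0 = 0, and there is no ∂_3, so H_2 = 0.

(K is a triangulation of the disjoint union of the Möbius band and a wedge of 3 circles.)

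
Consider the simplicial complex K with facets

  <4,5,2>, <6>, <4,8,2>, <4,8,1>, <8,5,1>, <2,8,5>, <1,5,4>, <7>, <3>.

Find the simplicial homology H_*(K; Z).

Take the total order 1 < 2 < 3 < 4 < 5 < 6 < 7 < 8 on the vertex set. Then K (dimension 2) consists of the simplices:

  0-simplices (8): [1], [2], [3], [4], [5], [6], [7], [8]
  1-simplices (9): [1,4], [1,5], [1,8], [2,4], [2,5], [2,8], [4,5], [4,8], [5,8]
  2-simplices (6): [1,4,5], [1,4,8], [1,5,8], [2,4,5], [2,4,8], [2,5,8]

giving chain groups C_0 ≅ Z^8, C_1 ≅ Z^9, C_2 ≅ Z^6.

Boundary ∂_1: C_1 → C_0 is given by ∂[p,q] = [q] − [p]. For instance
  ∂[2,8] = [8] − [2].
The 8×9 boundary matrix has rank 4 and Smith normal form diag(1,1,1,1).

The boundary map ∂_2: C_2 → C_1 maps a triangle to the signed sum of its edges. For instance
  ∂[1,4,5] = [4,5] − [1,5] + [1,4],
  ∂[2,4,5] = [4,5] − [2,5] + [2,4].
The 9×6 boundary matrix has rank 5 and Smith normal form diag(1,1,1,1,1).

From H_k ≅ ker(∂_k) / im(∂_{k+1}) we obtain:

  H_0: rank C_0 − rank ∂_1 = 8 − 4 = 4, and the invariant factors of ∂_1 are all 1, so H_0 ≅ Z^4.
  H_1: rank ker ∂_1 − rank ∂_2 = (9 − 4) − 5 = 0, and the invariant factors of ∂_2 are all 1, so H_1 ≅ 0.
  H_2: rank ker ∂_2 − rank ∂_3 = (6 − 5) − 0 = 1, and there is no ∂_3, so H_2 ≅ Z.

(K is a triangulation of the disjoint union of the 2-sphere S^2 and a set of 3 points.)

H_0 = Z^4,  H_1 = 0,  H_2 = Z.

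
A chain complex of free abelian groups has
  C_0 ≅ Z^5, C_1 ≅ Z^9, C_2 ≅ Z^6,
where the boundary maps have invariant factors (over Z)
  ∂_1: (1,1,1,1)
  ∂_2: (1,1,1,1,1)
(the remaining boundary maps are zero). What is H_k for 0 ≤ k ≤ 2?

H_0: b_0 = 5 − 0 − 4 = 1; torsion from ∂_1 factors > 1: none. So H_0 = Z.
H_1: b_1 = 9 − 4 − 5 = 0; torsion from ∂_2 factors > 1: none. So H_1 = 0.
H_2: b_2 = 6 − 5 − 0 = 1; torsion from ∂_3 factors > 1: none. So H_2 = Z.

H_0 = Z,  H_1 = 0,  H_2 = Z.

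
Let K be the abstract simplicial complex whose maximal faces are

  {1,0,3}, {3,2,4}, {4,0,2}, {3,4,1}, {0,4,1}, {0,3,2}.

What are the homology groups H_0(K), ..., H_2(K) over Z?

H_0 = Z,  H_1 = 0,  H_2 = Z.

Order the vertices as 0 < 1 < 2 < 3 < 4. Listing each simplex with vertices in this order, K has dimension 2 with simplices:

  0-simplices (5): [0], [1], [2], [3], [4]
  1-simplices (9): [0,1], [0,2], [0,3], [0,4], [1,3], [1,4], [2,3], [2,4], [3,4]
  2-simplices (6): [0,1,3], [0,1,4], [0,2,3], [0,2,4], [1,3,4], [2,3,4]

Hence C_0 ≅ Z^5, C_1 ≅ Z^9, C_2 ≅ Z^6.

∂_1: C_1 → C_0 maps an edge to its endpoints' difference, ∂[p,q] = q − p.
This gives a 5×9 integer matrix of rank 4; reducing to Smith normal form yields diagonal entries (1,1,1,1).

The boundary map ∂_2: C_2 → C_1 acts by ∂[p,q,r] = [q,r] − [p,r] + [p,q]. For instance
  ∂[0,1,4] = [1,4] − [0,4] + [0,1],
  ∂[0,2,3] = [2,3] − [0,3] + [0,2].
This gives a 9×6 integer matrix of rank 5; reducing to Smith normal form yields diagonal entries (1,1,1,1,1).

Computing H_k = (kernel of ∂_k) / (image of ∂_{k+1}):

  H_0: rank C_0 − rank ∂_1 = 5 − 4 = 1, and the invariant factors of ∂_1 are all 1, so H_0 = Z.
  H_1: rank ker ∂_1 − rank ∂_2 = (9 − 4) − 5 = 0, and the invariant factors of ∂_2 are all 1, so H_1 = 0.
  H_2: rank ker ∂_2 − rank ∂_3 = (6 − 5) − 0 = 1, and there is no ∂_3, so H_2 = Z.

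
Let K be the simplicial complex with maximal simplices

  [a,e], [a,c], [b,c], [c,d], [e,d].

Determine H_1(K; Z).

Fix the vertex order a < b < c < d < e and write every simplex with vertices in increasing order. Then dim K = 1 and the simplices of K are:

  0-simplices (5): a, b, c, d, e
  1-simplices (5): ac, ae, bc, cd, de

so the chain groups are C_0 ≅ Z^5, C_1 ≅ Z^5.

Boundary ∂_1: C_1 → C_0 sends each edge [p,q] (with p < q) to q − p. For instance
  ∂de = e − d.
The resulting 5×5 matrix has rank 4, and its Smith normal form has invariant factors (1,1,1,1).

Now H_k = ker ∂_k / im ∂_{k+1}, so:

  H_1: rank ker ∂_1 − rank ∂_2 = (5 − 4) − 0 = 1, and there is no ∂_2, so H_1 = Z.

H_1 ≅ Z.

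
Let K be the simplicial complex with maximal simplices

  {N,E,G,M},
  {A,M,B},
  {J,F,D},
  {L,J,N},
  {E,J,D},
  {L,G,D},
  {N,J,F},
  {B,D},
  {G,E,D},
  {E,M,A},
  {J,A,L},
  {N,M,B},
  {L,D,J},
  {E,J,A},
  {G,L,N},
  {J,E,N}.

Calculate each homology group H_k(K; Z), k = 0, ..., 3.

H_0 = Z,  H_1 = Z,  H_2 = Z,  H_3 = 0.

Take the total order A < B < D < E < F < G < J < L < M < N on the vertex set. Then K (dimension 3) consists of the simplices:

  0-simplices (10): A, B, D, E, F, G, J, L, M, N
  1-simplices (26): AB, AE, AJ, AL, AM, BD, BM, BN, DE, DF, DG, DJ, DL, EG, EJ, EM, EN, FJ, FN, GL, GM, GN, JL, JN, LN, MN
  2-simplices (18): ABM, AEJ, AEM, AJL, BMN, DEG, DEJ, DFJ, DGL, DJL, EGM, EGN, EJN, EMN, FJN, GLN, GMN, JLN
  3-simplices (1): EGMN

Hence C_0 ≅ Z^10, C_1 ≅ Z^26, C_2 ≅ Z^18, C_3 ≅ Z^1.

The boundary map ∂_1: C_1 → C_0 maps an edge to its endpoints' difference, ∂[p,q] = q − p. For instance
  ∂EM = M − E.
The 10×26 boundary matrix has rank 9 and Smith normal form diag(1,1,1,1,1,1,1,1,1).

Boundary ∂_2: C_2 → C_1 acts by ∂[p,q,r] = [q,r] − [p,r] + [p,q]. For instance
  ∂ABM = BM − AM + AB,
  ∂DEG = EG − DG + DE.
As a 26×18 matrix over Z this has rank 16, with invariant factors (1,1,1,1,1,1,1,1,1,1,1,1,1,1,1,1).

∂_3: C_3 → C_2 sends each 3-simplex σ to the alternating sum Σ_i (−1)^i (σ with its i-th vertex removed). For instance
  ∂EGMN = GMN − EMN + EGN − EGM.
The resulting 18×1 matrix has rank 1, and its Smith normal form has invariant factors (1).

Reading off H_k = ker ∂_k / im ∂_{k+1}:

  H_0: rank C_0 − rank ∂_1 = 10 − 9 = 1, and the invariant factors of ∂_1 are all 1, so H_0 = Z.
  H_1: rank ker ∂_1 − rank ∂_2 = (26 − 9) − 16 = 1, and the invariant factors of ∂_2 are all 1, so H_1 = Z.
  H_2: rank ker ∂_2 − rank ∂_3 = (18 − 16) − 1 = 1, and the invariant factors of ∂_3 are all 1, so H_2 = Z.
  H_3: rank ker ∂_3 − rank ∂_4 = (1 − 1) − 0 = 0, and there is no ∂_4, so H_3 = 0.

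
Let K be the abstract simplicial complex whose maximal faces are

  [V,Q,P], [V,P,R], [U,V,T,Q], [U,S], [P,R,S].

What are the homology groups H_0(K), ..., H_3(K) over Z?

H_0 ≅ Z,  H_1 ≅ Z,  H_2 = 0,  H_3 = 0.

Order the vertices as P < Q < R < S < T < U < V. Listing each simplex with vertices in this order, K has dimension 3 with simplices:

  0-simplices (7): P, Q, R, S, T, U, V
  1-simplices (13): PQ, PR, PS, PV, QT, QU, QV, RS, RV, SU, TU, TV, UV
  2-simplices (7): PQV, PRS, PRV, QTU, QTV, QUV, TUV
  3-simplices (1): QTUV

so the chain groups are C_0 ≅ Z^7, C_1 ≅ Z^13, C_2 ≅ Z^7, C_3 ≅ Z^1.

∂_1: C_1 → C_0 is given by ∂[p,q] = [q] − [p]. For instance
  ∂PS = S − P.
The 7×13 boundary matrix has rank 6 and Smith normal form diag(1,1,1,1,1,1).

The boundary map ∂_2: C_2 → C_1 acts by ∂[p,q,r] = [q,r] − [p,r] + [p,q]. For instance
  ∂QTV = TV − QV + QT,
  ∂QUV = UV − QV + QU.
This gives a 13×7 integer matrix of rank 6; reducing to Smith normal form yields diagonal entries (1,1,1,1,1,1).

Boundary ∂_3: C_3 → C_2 sends each 3-simplex σ to the alternating sum Σ_i (−1)^i (σ with its i-th vertex removed). For instance
  ∂QTUV = TUV − QUV + QTV − QTU.
The resulting 7×1 matrix has rank 1, and its Smith normal form has invariant factors (1).

Reading off H_k = ker ∂_k / im ∂_{k+1}:

  H_0: rank C_0 − rank ∂_1 = 7 − 6 = 1, and the invariant factors of ∂_1 are all 1, so H_0 ≅ Z.
  H_1: rank ker ∂_1 − rank ∂_2 = (13 − 6) − 6 = 1, and the invariant factors of ∂_2 are all 1, so H_1 ≅ Z.
  H_2: rank ker ∂_2 − rank ∂_3 = (7 − 6) − 1 = 0, and the invariant factors of ∂_3 are all 1, so H_2 ≅ 0.
  H_3: rank ker ∂_3 − rank ∂_4 = (1 − 1) − 0 = 0, and there is no ∂_4, so H_3 ≅ 0.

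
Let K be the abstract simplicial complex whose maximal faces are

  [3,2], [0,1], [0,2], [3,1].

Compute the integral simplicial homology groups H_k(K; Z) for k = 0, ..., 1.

K has 4 vertices, 4 edges.
rank ∂_0 = 0, rank ∂_1 = 3 ⇒ b_0 = 4 − 0 − 3 = 1; all invariant factors of ∂_1 are 1 so no torsion. So H_0 ≅ Z.
rank ∂_1 = 3, rank ∂_2 = 0 ⇒ b_1 = 4 − 3 − 0 = 1. So H_1 ≅ Z.

H_0 ≅ Z,  H_1 ≅ Z.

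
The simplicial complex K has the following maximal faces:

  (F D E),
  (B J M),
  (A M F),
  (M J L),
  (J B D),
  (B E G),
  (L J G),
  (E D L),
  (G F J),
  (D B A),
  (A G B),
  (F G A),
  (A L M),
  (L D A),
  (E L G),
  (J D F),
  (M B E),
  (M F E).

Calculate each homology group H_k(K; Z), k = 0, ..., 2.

K has 9 vertices, 27 edges, 18 triangles.
rank ∂_0 = 0, rank ∂_1 = 8 ⇒ b_0 = 9 − 0 − 8 = 1; all invariant factors of ∂_1 are 1 so no torsion. So H_0 ≅ Z.
rank ∂_1 = 8, rank ∂_2 = 17 ⇒ b_1 = 27 − 8 − 17 = 2; all invariant factors of ∂_2 are 1 so no torsion. So H_1 ≅ Z^2.
rank ∂_2 = 17, rank ∂_3 = 0 ⇒ b_2 = 18 − 17 − 0 = 1. So H_2 ≅ Z.

H_0 = Z,  H_1 = Z^2,  H_2 = Z.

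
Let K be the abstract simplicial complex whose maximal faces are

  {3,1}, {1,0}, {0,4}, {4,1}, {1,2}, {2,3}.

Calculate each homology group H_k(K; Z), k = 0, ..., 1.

Take the total order 0 < 1 < 2 < 3 < 4 on the vertex set. Then K (dimension 1) consists of the simplices:

  0-simplices (5): [0], [1], [2], [3], [4]
  1-simplices (6): [0,1], [0,4], [1,2], [1,3], [1,4], [2,3]

giving chain groups C_0 ≅ Z^5, C_1 ≅ Z^6.

Boundary ∂_1: C_1 → C_0 maps an edge to its endpoints' difference, ∂[p,q] = q − p. For instance
  ∂[1,2] = [2] − [1].
As a 5×6 matrix over Z this has rank 4, with invariant factors (1,1,1,1).

From H_k ≅ ker(∂_k) / im(∂_{k+1}) we obtain:

  H_0: rank C_0 − rank ∂_1 = 5 − 4 = 1, and the invariant factors of ∂_1 are all 1, so H_0 = Z.
  H_1: rank ker ∂_1 − rank ∂_2 = (6 − 4) − 0 = 2, and there is no ∂_2, so H_1 = Z^2.

As a check, the Euler characteristic is 5 − 6 = -1, which agrees with 1 − 2 = -1.

H_0 ≅ Z,  H_1 ≅ Z^2.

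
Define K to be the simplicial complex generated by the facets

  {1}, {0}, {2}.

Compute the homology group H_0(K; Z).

H_0 ≅ Z^3.

Order the vertices as 0 < 1 < 2. Listing each simplex with vertices in this order, K has dimension 0 with simplices:

  0-simplices (3): [0], [1], [2]

Hence C_0 ≅ Z^3.

Reading off H_k = ker ∂_k / im ∂_{k+1}:

  H_0: rank C_0 − rank ∂_1 = 3 − 0 = 3, and there is no ∂_1, so H_0 = Z^3.

(K is a triangulation of a set of 3 points.)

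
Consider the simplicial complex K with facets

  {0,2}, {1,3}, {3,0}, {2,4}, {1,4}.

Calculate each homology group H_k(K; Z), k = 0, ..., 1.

We work with the vertex ordering 0 < 1 < 2 < 3 < 4. The simplices of K, each written with vertices in increasing order, are:

  0-simplices (5): [0], [1], [2], [3], [4]
  1-simplices (5): [0,2], [0,3], [1,3], [1,4], [2,4]

giving chain groups C_0 ≅ Z^5, C_1 ≅ Z^5.

Boundary ∂_1: C_1 → C_0 maps an edge to its endpoints' difference, ∂[p,q] = q − p. For instance
  ∂[1,3] = [3] − [1].
As a 5×5 matrix over Z this has rank 4, with invariant factors (1,1,1,1).

Reading off H_k = ker ∂_k / im ∂_{k+1}:

  H_0: rank C_0 − rank ∂_1 = 5 − 4 = 1, and the invariant factors of ∂_1 are all 1, so H_0 ≅ Z.
  H_1: rank ker ∂_1 − rank ∂_2 = (5 − 4) − 0 = 1, and there is no ∂_2, so H_1 ≅ Z.

H_0 ≅ Z,  H_1 ≅ Z.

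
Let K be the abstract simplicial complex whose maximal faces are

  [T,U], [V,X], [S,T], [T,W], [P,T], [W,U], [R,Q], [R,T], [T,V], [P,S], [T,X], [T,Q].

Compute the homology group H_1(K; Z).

H_1 = Z^4.

Fix the vertex order P < Q < R < S < T < U < V < W < X and write every simplex with vertices in increasing order. Then dim K = 1 and the simplices of K are:

  0-simplices (9): P, Q, R, S, T, U, V, W, X
  1-simplices (12): PS, PT, QR, QT, RT, ST, TU, TV, TW, TX, UW, VX

giving chain groups C_0 ≅ Z^9, C_1 ≅ Z^12.

Boundary ∂_1: C_1 → C_0 maps an edge to its endpoints' difference, ∂[p,q] = q − p. For instance
  ∂RT = T − R.
This gives a 9×12 integer matrix of rank 8; reducing to Smith normal form yields diagonal entries (1,1,1,1,1,1,1,1).

Reading off H_k = ker ∂_k / im ∂_{k+1}:

  H_1: rank ker ∂_1 − rank ∂_2 = (12 − 8) − 0 = 4, and there is no ∂_2, so H_1 ≅ Z^4.

(K is a triangulation of a wedge of 4 circles.)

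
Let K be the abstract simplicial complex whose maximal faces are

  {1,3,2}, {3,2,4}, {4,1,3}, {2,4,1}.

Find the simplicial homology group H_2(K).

H_2 = Z.

K has 4 vertices, 6 edges, 4 triangles.
rank ∂_2 = 3, rank ∂_3 = 0 ⇒ b_2 = 4 − 3 − 0 = 1. So H_2 ≅ Z.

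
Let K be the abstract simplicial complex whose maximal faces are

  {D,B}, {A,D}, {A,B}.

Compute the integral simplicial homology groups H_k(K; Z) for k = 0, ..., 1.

H_0 = Z,  H_1 = Z.

Order the vertices as A < B < D. Listing each simplex with vertices in this order, K has dimension 1 with simplices:

  0-simplices (3): A, B, D
  1-simplices (3): AB, AD, BD

so the chain groups are C_0 ≅ Z^3, C_1 ≅ Z^3.

Boundary ∂_1: C_1 → C_0 is given by ∂[p,q] = [q] − [p]. For instance
  ∂AB = B − A.
The 3×3 boundary matrix has rank 2 and Smith normal form diag(1,1).

Now H_k = ker ∂_k / im ∂_{k+1}, so:

  H_0: rank C_0 − rank ∂_1 = 3 − 2 = 1, and the invariant factors of ∂_1 are all 1, so H_0 = Z.
  H_1: rank ker ∂_1 − rank ∂_2 = (3 − 2) − 0 = 1, and there is no ∂_2, so H_1 = Z.

As a check, the Euler characteristic is 3 − 3 = 0, which agrees with 1 − 1 = 0.
(K is a triangulation of the circle S^1.)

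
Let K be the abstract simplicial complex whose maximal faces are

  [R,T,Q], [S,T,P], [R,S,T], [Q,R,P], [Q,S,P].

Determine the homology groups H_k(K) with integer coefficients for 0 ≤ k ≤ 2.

Order the vertices as P < Q < R < S < T. Listing each simplex with vertices in this order, K has dimension 2 with simplices:

  0-simplices (5): P, Q, R, S, T
  1-simplices (10): PQ, PR, PS, PT, QR, QS, QT, RS, RT, ST
  2-simplices (5): PQR, PQS, PST, QRT, RST

giving chain groups C_0 ≅ Z^5, C_1 ≅ Z^10, C_2 ≅ Z^5.

∂_1: C_1 → C_0 sends each edge [p,q] (with p < q) to q − p. For instance
  ∂QT = T − Q.
The 5×10 boundary matrix has rank 4 and Smith normal form diag(1,1,1,1).

∂_2: C_2 → C_1 acts by ∂[p,q,r] = [q,r] − [p,r] + [p,q]. For instance
  ∂PQR = QR − PR + PQ,
  ∂PQS = QS − PS + PQ.
This gives a 10×5 integer matrix of rank 5; reducing to Smith normal form yields diagonal entries (1,1,1,1,1).

From H_k ≅ ker(∂_k) / im(∂_{k+1}) we obtain:

  H_0: rank C_0 − rank ∂_1 = 5 − 4 = 1, and the invariant factors of ∂_1 are all 1, so H_0 = Z.
  H_1: rank ker ∂_1 − rank ∂_2 = (10 − 4) − 5 = 1, and the invariant factors of ∂_2 are all 1, so H_1 = Z.
  H_2: rank ker ∂_2 − rank ∂_3 = (5 − 5) − 0 = 0, and there is no ∂_3, so H_2 = 0.

As a check, the Euler characteristic is 5 − 10 + 5 = 0, which agrees with 1 − 1 + 0 = 0.

H_0 ≅ Z,  H_1 ≅ Z,  H_2 = 0.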